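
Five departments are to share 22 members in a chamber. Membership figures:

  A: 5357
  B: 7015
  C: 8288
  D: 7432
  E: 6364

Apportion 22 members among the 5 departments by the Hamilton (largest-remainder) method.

Total 34456; standard divisor 34456/22 ≈ 1566.182.
Standard quotas: A 3.4204, B 4.4790, C 5.2919, D 4.7453, E 4.0634.
Lower quotas: A 3, B 4, C 5, D 4, E 4 (sum 20, leaving 2 seats).
Remainders in descending order: D 0.7453, B 0.4790, A 0.4204, C 0.2919, E 0.0634.
Largest remainders: D, B receive the extra seats.

A 3; B 5; C 5; D 5; E 4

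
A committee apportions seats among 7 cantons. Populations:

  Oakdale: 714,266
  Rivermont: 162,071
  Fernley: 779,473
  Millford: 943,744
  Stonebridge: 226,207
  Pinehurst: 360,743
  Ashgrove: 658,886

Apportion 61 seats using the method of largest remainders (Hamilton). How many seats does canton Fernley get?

12

Total 3845390; standard divisor 3845390/61 ≈ 63039.18.
Standard quotas: Oakdale 11.3305, Rivermont 2.5710, Fernley 12.3649, Millford 14.9708, Stonebridge 3.5884, Pinehurst 5.7225, Ashgrove 10.4520.
Lower quotas: Oakdale 11, Rivermont 2, Fernley 12, Millford 14, Stonebridge 3, Pinehurst 5, Ashgrove 10 (sum 57, leaving 4 seats).
Remainders in descending order: Millford 0.9708, Pinehurst 0.7225, Stonebridge 0.5884, Rivermont 0.5710, Ashgrove 0.4520, Fernley 0.3649, Oakdale 0.3305.
The surplus seats go to Millford, Pinehurst, Stonebridge, Rivermont.
Fernley receives 12.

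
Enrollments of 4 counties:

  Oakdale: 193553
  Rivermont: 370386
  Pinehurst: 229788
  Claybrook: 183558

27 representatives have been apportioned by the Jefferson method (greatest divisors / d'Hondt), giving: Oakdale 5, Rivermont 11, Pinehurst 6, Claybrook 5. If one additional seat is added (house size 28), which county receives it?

Priority for the next seat is population ÷ (current seats + 1).
Priorities: Oakdale 32258.833, Rivermont 30865.500, Pinehurst 32826.857, Claybrook 30593.000.
Highest priority: Pinehurst.

Pinehurst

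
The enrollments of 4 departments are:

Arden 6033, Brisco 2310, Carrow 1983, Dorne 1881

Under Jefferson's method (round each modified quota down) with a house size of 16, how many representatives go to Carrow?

2

Standard divisor 12207/16 ≈ 762.938; standard quotas: Arden 7.908, Brisco 3.028, Carrow 2.599, Dorne 2.465.
Rounding down gives 7, 3, 2, 2 = 14 seats, so the divisor must be adjusted.
With modified divisor 666: modified quotas Arden 9.059, Brisco 3.468, Carrow 2.977, Dorne 2.824.
Rounding down: Arden 9, Brisco 3, Carrow 2, Dorne 2 (total 16).
Carrow receives 2.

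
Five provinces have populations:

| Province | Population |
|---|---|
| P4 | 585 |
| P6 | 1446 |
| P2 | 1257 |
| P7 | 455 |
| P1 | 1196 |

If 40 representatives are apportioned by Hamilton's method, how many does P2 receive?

10

Standard divisor: 4939 ÷ 40 ≈ 123.475.
Standard quotas: P4 4.738, P6 11.711, P2 10.180, P7 3.685, P1 9.686.
Lower quotas: P4 4, P6 11, P2 10, P7 3, P1 9 (sum 37, leaving 3 seats).
Remainders in descending order: P4 0.738, P6 0.711, P1 0.686, P7 0.685, P2 0.180.
The surplus seats go to P4, P6, P1.
P2 receives 10.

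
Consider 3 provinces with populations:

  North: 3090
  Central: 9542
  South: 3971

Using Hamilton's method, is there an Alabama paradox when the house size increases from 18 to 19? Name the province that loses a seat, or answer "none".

At 18 seats: North 4, Central 10, South 4.
At 19 seats: North 3, Central 11, South 5.
North drops from 4 to 3.

North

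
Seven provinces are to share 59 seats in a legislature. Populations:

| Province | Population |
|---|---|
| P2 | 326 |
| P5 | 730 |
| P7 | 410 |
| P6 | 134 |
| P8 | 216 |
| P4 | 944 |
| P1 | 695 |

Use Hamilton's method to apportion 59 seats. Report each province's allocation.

Standard divisor: 3455 ÷ 59 ≈ 58.559.
Standard quotas: P2 5.567, P5 12.466, P7 7.001, P6 2.288, P8 3.689, P4 16.120, P1 11.868.
Lower quotas: P2 5, P5 12, P7 7, P6 2, P8 3, P4 16, P1 11 (sum 56, leaving 3 seats).
Remainders in descending order: P1 0.868, P8 0.689, P2 0.567, P5 0.466, P6 0.288, P4 0.120, P7 0.001.
The surplus seats go to P1, P8, P2.

P2=6; P5=12; P7=7; P6=2; P8=4; P4=16; P1=12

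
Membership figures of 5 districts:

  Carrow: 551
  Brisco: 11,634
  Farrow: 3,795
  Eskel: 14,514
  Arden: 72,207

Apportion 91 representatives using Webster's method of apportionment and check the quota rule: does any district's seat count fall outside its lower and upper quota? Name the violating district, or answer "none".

Arden

Standard quotas: Carrow 0.488, Brisco 10.309, Farrow 3.363, Eskel 12.860, Arden 63.980.
Webster allocation: Carrow 0, Brisco 10, Farrow 3, Eskel 13, Arden 65.
Arden has quota 63.980 (lower 63, upper 64) but receives 65 — outside the quota interval.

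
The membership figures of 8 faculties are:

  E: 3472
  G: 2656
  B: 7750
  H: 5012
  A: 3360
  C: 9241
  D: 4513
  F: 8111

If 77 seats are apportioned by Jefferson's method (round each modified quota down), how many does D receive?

8

Standard divisor 44115/77 ≈ 572.922; standard quotas: E 6.060, G 4.636, B 13.527, H 8.748, A 5.865, C 16.130, D 7.877, F 14.157.
Rounding down gives 6, 4, 13, 8, 5, 16, 7, 14 = 73 seats, so the divisor must be adjusted.
With modified divisor 550: modified quotas E 6.313, G 4.829, B 14.091, H 9.113, A 6.109, C 16.802, D 8.205, F 14.747.
Rounding down: E 6, G 4, B 14, H 9, A 6, C 16, D 8, F 14 (total 77).
D receives 8.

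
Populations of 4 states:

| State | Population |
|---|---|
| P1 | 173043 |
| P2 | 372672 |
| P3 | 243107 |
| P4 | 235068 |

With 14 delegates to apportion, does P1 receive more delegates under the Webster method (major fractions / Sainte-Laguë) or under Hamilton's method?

Hamilton

Webster: P1 2, P2 5, P3 4, P4 3.
Hamilton: P1 3, P2 5, P3 3, P4 3.
P1 gets 2 under Webster and 3 under Hamilton.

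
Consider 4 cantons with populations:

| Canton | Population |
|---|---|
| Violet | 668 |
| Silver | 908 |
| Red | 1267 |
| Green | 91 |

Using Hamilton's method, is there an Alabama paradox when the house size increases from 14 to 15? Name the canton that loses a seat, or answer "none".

Green

At 14 seats: Violet 3, Silver 4, Red 6, Green 1.
At 15 seats: Violet 3, Silver 5, Red 7, Green 0.
Green drops from 1 to 0.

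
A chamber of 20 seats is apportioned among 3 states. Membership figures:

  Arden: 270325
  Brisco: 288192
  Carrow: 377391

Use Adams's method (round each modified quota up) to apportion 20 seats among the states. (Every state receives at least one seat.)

Standard divisor 935908/20 ≈ 46795.4; standard quotas: Arden 5.777, Brisco 6.159, Carrow 8.065.
Rounding up gives 6, 7, 9 = 22 seats, so the divisor must be adjusted.
With modified divisor 51000: modified quotas Arden 5.300, Brisco 5.651, Carrow 7.400.
Rounding up: Arden 6, Brisco 6, Carrow 8 (total 20).

Arden 6; Brisco 6; Carrow 8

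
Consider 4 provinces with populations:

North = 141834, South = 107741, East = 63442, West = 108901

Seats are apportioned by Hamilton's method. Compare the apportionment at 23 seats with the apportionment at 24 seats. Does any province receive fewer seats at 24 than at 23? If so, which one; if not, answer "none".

none

At 23 seats: North 8, South 6, East 3, West 6.
At 24 seats: North 8, South 6, East 4, West 6.
No province's allocation decreased.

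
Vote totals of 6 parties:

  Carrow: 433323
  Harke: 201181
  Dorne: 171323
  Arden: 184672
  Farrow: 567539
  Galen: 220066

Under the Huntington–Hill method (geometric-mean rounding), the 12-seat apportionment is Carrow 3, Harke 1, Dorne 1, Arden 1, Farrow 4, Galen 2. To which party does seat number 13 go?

Harke

Priority for the next seat is population ÷ (√(s·(s+1))).
Priorities: Carrow 125089.575, Harke 142256.449, Dorne 121143.655, Arden 130582.823, Farrow 126905.578, Galen 89841.568.
Highest priority: Harke.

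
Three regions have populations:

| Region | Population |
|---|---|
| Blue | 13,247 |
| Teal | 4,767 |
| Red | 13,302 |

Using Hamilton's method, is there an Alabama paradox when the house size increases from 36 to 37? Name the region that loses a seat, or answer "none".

At 36 seats: Blue 15, Teal 6, Red 15.
At 37 seats: Blue 16, Teal 5, Red 16.
Teal drops from 6 to 5.

Teal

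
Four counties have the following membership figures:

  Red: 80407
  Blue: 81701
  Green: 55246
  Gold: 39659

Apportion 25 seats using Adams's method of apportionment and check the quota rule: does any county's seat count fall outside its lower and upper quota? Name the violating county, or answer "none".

none

Standard quotas: Red 7.821, Blue 7.947, Green 5.374, Gold 3.858.
Adams allocation: Red 8, Blue 8, Green 5, Gold 4.
Every allocation lies between the lower and upper quota.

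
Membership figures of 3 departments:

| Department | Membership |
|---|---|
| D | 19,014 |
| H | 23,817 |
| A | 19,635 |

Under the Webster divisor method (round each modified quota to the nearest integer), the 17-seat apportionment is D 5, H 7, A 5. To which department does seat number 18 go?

A

Priority for the next seat is population ÷ (current seats + 0.5).
Priorities: D 3457.091, H 3175.600, A 3570.000.
Highest priority: A.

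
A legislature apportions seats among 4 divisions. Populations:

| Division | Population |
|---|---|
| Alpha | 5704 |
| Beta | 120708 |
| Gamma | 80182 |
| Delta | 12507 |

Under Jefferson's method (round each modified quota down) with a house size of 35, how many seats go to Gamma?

13

Standard divisor 219101/35 ≈ 6260.029; standard quotas: Alpha 0.911, Beta 19.282, Gamma 12.809, Delta 1.998.
Rounding down gives 0, 19, 12, 1 = 32 seats, so the divisor must be adjusted.
With modified divisor 5900: modified quotas Alpha 0.967, Beta 20.459, Gamma 13.590, Delta 2.120.
Rounding down: Alpha 0, Beta 20, Gamma 13, Delta 2 (total 35).
Gamma receives 13.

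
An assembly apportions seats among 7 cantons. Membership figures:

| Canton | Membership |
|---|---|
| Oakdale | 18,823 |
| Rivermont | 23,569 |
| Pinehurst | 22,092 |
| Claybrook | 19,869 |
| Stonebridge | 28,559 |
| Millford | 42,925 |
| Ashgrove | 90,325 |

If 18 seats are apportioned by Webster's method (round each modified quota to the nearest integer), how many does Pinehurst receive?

Standard divisor 246162/18 ≈ 13675.667; standard quotas: Oakdale 1.376, Rivermont 1.723, Pinehurst 1.615, Claybrook 1.453, Stonebridge 2.088, Millford 3.139, Ashgrove 6.605.
Rounding to the nearest integer gives Oakdale 1, Rivermont 2, Pinehurst 2, Claybrook 1, Stonebridge 2, Millford 3, Ashgrove 7 — total 18, matching the house size, so no adjustment is needed.
Pinehurst receives 2.

2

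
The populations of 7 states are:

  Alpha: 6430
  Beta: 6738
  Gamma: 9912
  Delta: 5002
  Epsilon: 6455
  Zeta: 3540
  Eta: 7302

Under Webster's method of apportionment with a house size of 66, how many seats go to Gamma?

Standard divisor 45379/66 ≈ 687.561; standard quotas: Alpha 9.352, Beta 9.800, Gamma 14.416, Delta 7.275, Epsilon 9.388, Zeta 5.149, Eta 10.620.
Rounding to the nearest integer gives 9, 10, 14, 7, 9, 5, 11 = 65 seats, so the divisor must be adjusted.
With modified divisor 682: modified quotas Alpha 9.428, Beta 9.880, Gamma 14.534, Delta 7.334, Epsilon 9.465, Zeta 5.191, Eta 10.707.
Rounding to the nearest integer: Alpha 9, Beta 10, Gamma 15, Delta 7, Epsilon 9, Zeta 5, Eta 11 (total 66).
Gamma receives 15.

15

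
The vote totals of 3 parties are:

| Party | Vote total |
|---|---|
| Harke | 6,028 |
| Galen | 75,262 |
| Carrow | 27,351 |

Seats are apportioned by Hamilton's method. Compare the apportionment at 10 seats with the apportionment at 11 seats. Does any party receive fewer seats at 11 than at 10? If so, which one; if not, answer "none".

At 10 seats: Harke 1, Galen 7, Carrow 2.
At 11 seats: Harke 0, Galen 8, Carrow 3.
Harke drops from 1 to 0.

Harke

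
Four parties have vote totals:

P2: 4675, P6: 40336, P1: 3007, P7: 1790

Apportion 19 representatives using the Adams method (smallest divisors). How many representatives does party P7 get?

1

Standard divisor 49808/19 ≈ 2621.474; standard quotas: P2 1.783, P6 15.387, P1 1.147, P7 0.683.
Rounding up gives 2, 16, 2, 1 = 21 seats, so the divisor must be adjusted.
With modified divisor 2900: modified quotas P2 1.612, P6 13.909, P1 1.037, P7 0.617.
Rounding up: P2 2, P6 14, P1 2, P7 1 (total 19).
P7 receives 1.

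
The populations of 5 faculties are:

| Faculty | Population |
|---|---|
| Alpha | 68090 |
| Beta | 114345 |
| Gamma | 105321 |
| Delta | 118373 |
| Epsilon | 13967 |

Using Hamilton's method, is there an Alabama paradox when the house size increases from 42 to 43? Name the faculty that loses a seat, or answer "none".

At 42 seats: Alpha 7, Beta 11, Gamma 11, Delta 12, Epsilon 1.
At 43 seats: Alpha 7, Beta 12, Gamma 11, Delta 12, Epsilon 1.
No faculty's allocation decreased.

none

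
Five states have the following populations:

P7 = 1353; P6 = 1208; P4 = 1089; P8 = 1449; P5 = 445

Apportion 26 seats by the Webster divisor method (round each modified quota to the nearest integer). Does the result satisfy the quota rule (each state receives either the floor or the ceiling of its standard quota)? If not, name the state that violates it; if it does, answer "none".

Standard quotas: P7 6.345, P6 5.665, P4 5.107, P8 6.795, P5 2.087.
Webster allocation: P7 6, P6 6, P4 5, P8 7, P5 2.
Every allocation lies between the lower and upper quota.

none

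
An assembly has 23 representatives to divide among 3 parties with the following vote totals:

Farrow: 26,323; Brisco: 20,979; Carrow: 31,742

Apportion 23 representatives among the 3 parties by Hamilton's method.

Standard divisor: 79044 ÷ 23 ≈ 3436.696.
Standard quotas: Farrow 7.6594, Brisco 6.1044, Carrow 9.2362.
Lower quotas: Farrow 7, Brisco 6, Carrow 9 (sum 22, leaving 1 seat).
Remainders in descending order: Farrow 0.6594, Carrow 0.2362, Brisco 0.1044.
Largest remainder: Farrow receives the extra seat.

Farrow 8, Brisco 6, Carrow 9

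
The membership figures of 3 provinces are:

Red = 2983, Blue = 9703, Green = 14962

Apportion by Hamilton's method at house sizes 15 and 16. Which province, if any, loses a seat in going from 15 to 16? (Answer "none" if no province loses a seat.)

none

At 15 seats: Red 2, Blue 5, Green 8.
At 16 seats: Red 2, Blue 5, Green 9.
No province's allocation decreased.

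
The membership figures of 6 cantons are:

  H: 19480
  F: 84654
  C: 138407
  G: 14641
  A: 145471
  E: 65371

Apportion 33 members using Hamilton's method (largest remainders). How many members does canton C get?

10

Total 468024; standard divisor 468024/33 ≈ 14182.545.
Standard quotas: H 1.3735, F 5.9689, C 9.7590, G 1.0323, A 10.2570, E 4.6093.
Lower quotas: H 1, F 5, C 9, G 1, A 10, E 4 (sum 30, leaving 3 seats).
Remainders in descending order: F 0.9689, C 0.7590, E 0.6093, H 0.3735, A 0.2570, G 0.0323.
The surplus seats go to F, C, E.
C receives 10.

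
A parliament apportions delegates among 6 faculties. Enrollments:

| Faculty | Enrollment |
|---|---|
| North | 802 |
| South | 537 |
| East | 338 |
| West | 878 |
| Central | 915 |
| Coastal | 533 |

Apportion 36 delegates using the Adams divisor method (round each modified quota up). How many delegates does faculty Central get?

Standard divisor 4003/36 ≈ 111.194; standard quotas: North 7.213, South 4.829, East 3.040, West 7.896, Central 8.229, Coastal 4.793.
Rounding up gives 8, 5, 4, 8, 9, 5 = 39 seats, so the divisor must be adjusted.
With modified divisor 120: modified quotas North 6.683, South 4.475, East 2.817, West 7.317, Central 7.625, Coastal 4.442.
Rounding up: North 7, South 5, East 3, West 8, Central 8, Coastal 5 (total 36).
Central receives 8.

8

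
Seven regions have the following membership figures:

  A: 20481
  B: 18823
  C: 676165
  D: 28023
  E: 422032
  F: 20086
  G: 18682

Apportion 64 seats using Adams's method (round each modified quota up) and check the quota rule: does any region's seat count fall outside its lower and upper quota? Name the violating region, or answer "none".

Standard quotas: A 1.088, B 1.000, C 35.934, D 1.489, E 22.428, F 1.067, G 0.993.
Adams allocation: A 2, B 1, C 34, D 2, E 22, F 2, G 1.
C has quota 35.934 (lower 35, upper 36) but receives 34 — outside the quota interval.

C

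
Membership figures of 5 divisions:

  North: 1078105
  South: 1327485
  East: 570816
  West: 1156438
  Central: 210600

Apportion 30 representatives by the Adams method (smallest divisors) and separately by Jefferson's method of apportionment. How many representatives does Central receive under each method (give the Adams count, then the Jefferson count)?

2 and 1

Adams: North 7, South 9, East 4, West 8, Central 2.
Jefferson: North 8, South 9, East 4, West 8, Central 1.
Central gets 2 under Adams and 1 under Jefferson.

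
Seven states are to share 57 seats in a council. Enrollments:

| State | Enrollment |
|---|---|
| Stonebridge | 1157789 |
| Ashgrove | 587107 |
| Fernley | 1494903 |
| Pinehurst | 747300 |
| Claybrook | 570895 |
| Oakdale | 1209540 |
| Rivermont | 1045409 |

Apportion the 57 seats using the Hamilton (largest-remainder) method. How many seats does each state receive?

Stonebridge 10, Ashgrove 5, Fernley 12, Pinehurst 6, Claybrook 5, Oakdale 10, Rivermont 9

Total 6812943; standard divisor 6812943/57 ≈ 119525.316.
Standard quotas: Stonebridge 9.6866, Ashgrove 4.9120, Fernley 12.5070, Pinehurst 6.2522, Claybrook 4.7764, Oakdale 10.1195, Rivermont 8.7463.
Lower quotas: Stonebridge 9, Ashgrove 4, Fernley 12, Pinehurst 6, Claybrook 4, Oakdale 10, Rivermont 8 (sum 53, leaving 4 seats).
Remainders in descending order: Ashgrove 0.9120, Claybrook 0.7764, Rivermont 0.7463, Stonebridge 0.6866, Fernley 0.5070, Pinehurst 0.2522, Oakdale 0.1195.
The surplus seats go to Ashgrove, Claybrook, Rivermont, Stonebridge.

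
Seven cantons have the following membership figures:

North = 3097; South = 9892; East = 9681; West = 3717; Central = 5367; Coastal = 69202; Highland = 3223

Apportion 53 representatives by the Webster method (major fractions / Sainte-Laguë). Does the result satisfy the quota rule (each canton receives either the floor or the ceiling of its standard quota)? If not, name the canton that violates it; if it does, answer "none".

Standard quotas: North 1.576, South 5.032, East 4.925, West 1.891, Central 2.730, Coastal 35.206, Highland 1.640.
Webster allocation: North 2, South 5, East 5, West 2, Central 3, Coastal 34, Highland 2.
Coastal has quota 35.206 (lower 35, upper 36) but receives 34 — outside the quota interval.

Coastal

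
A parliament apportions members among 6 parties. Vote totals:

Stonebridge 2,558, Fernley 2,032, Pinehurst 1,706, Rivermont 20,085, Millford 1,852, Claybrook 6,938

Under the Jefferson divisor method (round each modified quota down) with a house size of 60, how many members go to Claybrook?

Standard divisor 35171/60 ≈ 586.183; standard quotas: Stonebridge 4.364, Fernley 3.466, Pinehurst 2.910, Rivermont 34.264, Millford 3.159, Claybrook 11.836.
Rounding down gives 4, 3, 2, 34, 3, 11 = 57 seats, so the divisor must be adjusted.
With modified divisor 560: modified quotas Stonebridge 4.568, Fernley 3.629, Pinehurst 3.046, Rivermont 35.866, Millford 3.307, Claybrook 12.389.
Rounding down: Stonebridge 4, Fernley 3, Pinehurst 3, Rivermont 35, Millford 3, Claybrook 12 (total 60).
Claybrook receives 12.

12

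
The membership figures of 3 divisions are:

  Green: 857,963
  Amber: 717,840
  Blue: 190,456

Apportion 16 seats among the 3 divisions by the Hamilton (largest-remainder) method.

The standard divisor is 1766259/16 ≈ 110391.188.
Standard quotas: Green 7.7720, Amber 6.5027, Blue 1.7253.
Lower quotas: Green 7, Amber 6, Blue 1 (sum 14, leaving 2 seats).
Remainders in descending order: Green 0.7720, Blue 0.7253, Amber 0.5027.
Largest remainders: Green, Blue receive the extra seats.

Green 8; Amber 6; Blue 2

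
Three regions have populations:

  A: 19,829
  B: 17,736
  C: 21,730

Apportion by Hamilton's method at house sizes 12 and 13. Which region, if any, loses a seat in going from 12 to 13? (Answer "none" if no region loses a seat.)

At 12 seats: A 4, B 4, C 4.
At 13 seats: A 4, B 4, C 5.
No region's allocation decreased.

none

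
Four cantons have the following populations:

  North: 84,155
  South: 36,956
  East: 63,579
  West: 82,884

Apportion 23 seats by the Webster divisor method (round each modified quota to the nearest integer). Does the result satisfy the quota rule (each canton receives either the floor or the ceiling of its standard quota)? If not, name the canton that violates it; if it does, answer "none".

none

Standard quotas: North 7.234, South 3.177, East 5.465, West 7.125.
Webster allocation: North 7, South 3, East 6, West 7.
Every allocation lies between the lower and upper quota.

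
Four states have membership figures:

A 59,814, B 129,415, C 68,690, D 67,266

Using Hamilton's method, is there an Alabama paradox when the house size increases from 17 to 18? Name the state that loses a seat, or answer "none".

none

At 17 seats: A 3, B 7, C 4, D 3.
At 18 seats: A 3, B 7, C 4, D 4.
No state's allocation decreased.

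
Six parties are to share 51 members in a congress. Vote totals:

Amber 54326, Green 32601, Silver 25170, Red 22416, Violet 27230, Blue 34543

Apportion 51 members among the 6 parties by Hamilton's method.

Total 196286; standard divisor 196286/51 ≈ 3848.745.
Standard quotas: Amber 14.1153, Green 8.4706, Silver 6.5398, Red 5.8242, Violet 7.0750, Blue 8.9751.
Lower quotas: Amber 14, Green 8, Silver 6, Red 5, Violet 7, Blue 8 (sum 48, leaving 3 seats).
Remainders in descending order: Blue 0.9751, Red 0.8242, Silver 0.5398, Green 0.4706, Amber 0.1153, Violet 0.0750.
Largest remainders: Blue, Red, Silver receive the extra seats.

Amber 14; Green 8; Silver 7; Red 6; Violet 7; Blue 9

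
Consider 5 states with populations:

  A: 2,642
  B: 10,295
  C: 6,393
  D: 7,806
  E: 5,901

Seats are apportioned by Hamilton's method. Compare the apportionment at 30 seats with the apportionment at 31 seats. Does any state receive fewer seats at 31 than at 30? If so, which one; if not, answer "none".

A

At 30 seats: A 3, B 9, C 6, D 7, E 5.
At 31 seats: A 2, B 10, C 6, D 7, E 6.
A drops from 3 to 2.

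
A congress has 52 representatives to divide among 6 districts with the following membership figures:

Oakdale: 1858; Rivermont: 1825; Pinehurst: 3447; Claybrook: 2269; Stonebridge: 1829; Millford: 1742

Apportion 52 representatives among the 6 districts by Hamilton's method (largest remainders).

Standard divisor: 12970 ÷ 52 ≈ 249.423.
Standard quotas: Oakdale 7.449, Rivermont 7.317, Pinehurst 13.820, Claybrook 9.097, Stonebridge 7.333, Millford 6.984.
Lower quotas: Oakdale 7, Rivermont 7, Pinehurst 13, Claybrook 9, Stonebridge 7, Millford 6 (sum 49, leaving 3 seats).
Remainders in descending order: Millford 0.984, Pinehurst 0.820, Oakdale 0.449, Stonebridge 0.333, Rivermont 0.317, Claybrook 0.097.
Largest remainders: Millford, Pinehurst, Oakdale receive the extra seats.

Oakdale 8; Rivermont 7; Pinehurst 14; Claybrook 9; Stonebridge 7; Millford 7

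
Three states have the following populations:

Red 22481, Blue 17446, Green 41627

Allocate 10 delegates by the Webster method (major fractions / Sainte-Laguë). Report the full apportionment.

Red 3, Blue 2, Green 5

Standard divisor 81554/10 ≈ 8155.4; standard quotas: Red 2.757, Blue 2.139, Green 5.104.
Rounding to the nearest integer gives Red 3, Blue 2, Green 5 — total 10, matching the house size, so no adjustment is needed.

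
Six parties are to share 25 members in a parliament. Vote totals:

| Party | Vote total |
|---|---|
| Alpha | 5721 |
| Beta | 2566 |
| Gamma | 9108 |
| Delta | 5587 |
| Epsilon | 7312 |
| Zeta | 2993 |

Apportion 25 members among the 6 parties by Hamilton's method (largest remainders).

Alpha: 4; Beta: 2; Gamma: 7; Delta: 4; Epsilon: 6; Zeta: 2

The standard divisor is 33287/25 ≈ 1331.48.
Standard quotas: Alpha 4.2967, Beta 1.9272, Gamma 6.8405, Delta 4.1961, Epsilon 5.4916, Zeta 2.2479.
Lower quotas: Alpha 4, Beta 1, Gamma 6, Delta 4, Epsilon 5, Zeta 2 (sum 22, leaving 3 seats).
Remainders in descending order: Beta 0.9272, Gamma 0.8405, Epsilon 0.4916, Alpha 0.2967, Zeta 0.2479, Delta 0.1961.
Largest remainders: Beta, Gamma, Epsilon receive the extra seats.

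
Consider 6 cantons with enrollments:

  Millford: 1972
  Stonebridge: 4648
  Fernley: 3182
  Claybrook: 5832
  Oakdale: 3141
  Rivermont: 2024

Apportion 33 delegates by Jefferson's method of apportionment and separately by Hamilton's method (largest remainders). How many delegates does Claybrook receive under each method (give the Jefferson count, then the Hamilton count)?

Jefferson: Millford 3, Stonebridge 7, Fernley 5, Claybrook 10, Oakdale 5, Rivermont 3.
Hamilton: Millford 3, Stonebridge 8, Fernley 5, Claybrook 9, Oakdale 5, Rivermont 3.
Claybrook gets 10 under Jefferson and 9 under Hamilton.

10 and 9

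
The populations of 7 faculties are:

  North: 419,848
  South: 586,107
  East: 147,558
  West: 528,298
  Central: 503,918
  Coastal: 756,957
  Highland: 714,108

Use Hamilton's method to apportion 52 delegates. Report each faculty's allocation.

The standard divisor is 3656794/52 ≈ 70322.962.
Standard quotas: North 5.9703, South 8.3345, East 2.0983, West 7.5125, Central 7.1658, Coastal 10.7640, Highland 10.1547.
Lower quotas: North 5, South 8, East 2, West 7, Central 7, Coastal 10, Highland 10 (sum 49, leaving 3 seats).
Remainders in descending order: North 0.9703, Coastal 0.7640, West 0.5125, South 0.3345, Central 0.1658, Highland 0.1547, East 0.0983.
The surplus seats go to North, Coastal, West.

North 6, South 8, East 2, West 8, Central 7, Coastal 11, Highland 10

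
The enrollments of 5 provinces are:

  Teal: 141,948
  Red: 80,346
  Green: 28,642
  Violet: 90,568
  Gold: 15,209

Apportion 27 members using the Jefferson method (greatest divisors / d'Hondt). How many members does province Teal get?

11

Standard divisor 356713/27 ≈ 13211.593; standard quotas: Teal 10.744, Red 6.081, Green 2.168, Violet 6.855, Gold 1.151.
Rounding down gives 10, 6, 2, 6, 1 = 25 seats, so the divisor must be adjusted.
With modified divisor 12400: modified quotas Teal 11.447, Red 6.480, Green 2.310, Violet 7.304, Gold 1.227.
Rounding down: Teal 11, Red 6, Green 2, Violet 7, Gold 1 (total 27).
Teal receives 11.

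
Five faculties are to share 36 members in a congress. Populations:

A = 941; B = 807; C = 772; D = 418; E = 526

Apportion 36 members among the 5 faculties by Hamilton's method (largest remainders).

Total 3464; standard divisor 3464/36 ≈ 96.222.
Standard quotas: A 9.779, B 8.387, C 8.023, D 4.344, E 5.467.
Lower quotas: A 9, B 8, C 8, D 4, E 5 (sum 34, leaving 2 seats).
Remainders in descending order: A 0.779, E 0.467, B 0.387, D 0.344, C 0.023.
Largest remainders: A, E receive the extra seats.

A: 10; B: 8; C: 8; D: 4; E: 6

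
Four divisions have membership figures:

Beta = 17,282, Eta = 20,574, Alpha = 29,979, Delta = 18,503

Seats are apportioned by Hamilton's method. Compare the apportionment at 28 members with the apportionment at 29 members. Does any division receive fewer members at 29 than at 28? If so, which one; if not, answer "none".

At 28 seats: Beta 5, Eta 7, Alpha 10, Delta 6.
At 29 seats: Beta 6, Eta 7, Alpha 10, Delta 6.
No division's allocation decreased.

none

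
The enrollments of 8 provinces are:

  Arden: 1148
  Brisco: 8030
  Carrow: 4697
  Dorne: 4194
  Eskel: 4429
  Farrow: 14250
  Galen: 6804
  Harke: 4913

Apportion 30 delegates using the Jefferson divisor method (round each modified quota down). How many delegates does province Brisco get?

5

Standard divisor 48465/30 ≈ 1615.5; standard quotas: Arden 0.711, Brisco 4.971, Carrow 2.907, Dorne 2.596, Eskel 2.742, Farrow 8.821, Galen 4.212, Harke 3.041.
Rounding down gives 0, 4, 2, 2, 2, 8, 4, 3 = 25 seats, so the divisor must be adjusted.
With modified divisor 1410: modified quotas Arden 0.814, Brisco 5.695, Carrow 3.331, Dorne 2.974, Eskel 3.141, Farrow 10.106, Galen 4.826, Harke 3.484.
Rounding down: Arden 0, Brisco 5, Carrow 3, Dorne 2, Eskel 3, Farrow 10, Galen 4, Harke 3 (total 30).
Brisco receives 5.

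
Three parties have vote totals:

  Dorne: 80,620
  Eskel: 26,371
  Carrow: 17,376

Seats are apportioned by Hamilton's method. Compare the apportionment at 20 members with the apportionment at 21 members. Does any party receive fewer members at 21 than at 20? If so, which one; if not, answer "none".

none

At 20 seats: Dorne 13, Eskel 4, Carrow 3.
At 21 seats: Dorne 14, Eskel 4, Carrow 3.
No party's allocation decreased.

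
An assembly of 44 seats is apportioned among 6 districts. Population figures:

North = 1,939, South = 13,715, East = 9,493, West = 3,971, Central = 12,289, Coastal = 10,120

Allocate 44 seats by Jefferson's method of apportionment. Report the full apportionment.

North 1, South 12, East 8, West 3, Central 11, Coastal 9

Standard divisor 51527/44 ≈ 1171.068; standard quotas: North 1.656, South 11.712, East 8.106, West 3.391, Central 10.494, Coastal 8.642.
Rounding down gives 1, 11, 8, 3, 10, 8 = 41 seats, so the divisor must be adjusted.
With modified divisor 1100: modified quotas North 1.763, South 12.468, East 8.630, West 3.610, Central 11.172, Coastal 9.200.
Rounding down: North 1, South 12, East 8, West 3, Central 11, Coastal 9 (total 44).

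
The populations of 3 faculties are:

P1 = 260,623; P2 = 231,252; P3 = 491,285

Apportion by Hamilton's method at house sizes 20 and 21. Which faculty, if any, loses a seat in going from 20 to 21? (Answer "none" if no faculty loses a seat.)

At 20 seats: P1 5, P2 5, P3 10.
At 21 seats: P1 6, P2 5, P3 10.
No faculty's allocation decreased.

none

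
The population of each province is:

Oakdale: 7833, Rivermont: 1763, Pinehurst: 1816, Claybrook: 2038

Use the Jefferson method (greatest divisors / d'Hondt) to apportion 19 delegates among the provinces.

Oakdale 12; Rivermont 2; Pinehurst 2; Claybrook 3

Standard divisor 13450/19 ≈ 707.895; standard quotas: Oakdale 11.065, Rivermont 2.490, Pinehurst 2.565, Claybrook 2.879.
Rounding down gives 11, 2, 2, 2 = 17 seats, so the divisor must be adjusted.
With modified divisor 630: modified quotas Oakdale 12.433, Rivermont 2.798, Pinehurst 2.883, Claybrook 3.235.
Rounding down: Oakdale 12, Rivermont 2, Pinehurst 2, Claybrook 3 (total 19).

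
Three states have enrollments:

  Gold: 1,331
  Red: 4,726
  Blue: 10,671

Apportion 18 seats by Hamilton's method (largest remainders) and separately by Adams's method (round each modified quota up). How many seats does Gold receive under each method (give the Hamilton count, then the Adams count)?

Hamilton: Gold 1, Red 5, Blue 12.
Adams: Gold 2, Red 5, Blue 11.
Gold gets 1 under Hamilton and 2 under Adams.

1 and 2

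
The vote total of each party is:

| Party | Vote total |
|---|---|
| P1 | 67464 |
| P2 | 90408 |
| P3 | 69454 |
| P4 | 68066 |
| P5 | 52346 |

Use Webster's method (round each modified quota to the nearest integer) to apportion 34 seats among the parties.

P1 6; P2 9; P3 7; P4 7; P5 5

Standard divisor 347738/34 ≈ 10227.588; standard quotas: P1 6.596, P2 8.840, P3 6.791, P4 6.655, P5 5.118.
Rounding to the nearest integer gives 7, 9, 7, 7, 5 = 35 seats, so the divisor must be adjusted.
With modified divisor 10430: modified quotas P1 6.468, P2 8.668, P3 6.659, P4 6.526, P5 5.019.
Rounding to the nearest integer: P1 6, P2 9, P3 7, P4 7, P5 5 (total 34).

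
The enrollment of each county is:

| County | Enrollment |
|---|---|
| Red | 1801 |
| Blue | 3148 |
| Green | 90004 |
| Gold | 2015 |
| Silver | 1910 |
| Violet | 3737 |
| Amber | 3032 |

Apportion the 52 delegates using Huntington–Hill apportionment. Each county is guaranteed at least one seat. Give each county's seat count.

With divisor 2094: modified quotas Red 0.860, Blue 1.503, Green 42.982, Gold 0.962, Silver 0.912, Violet 1.785, Amber 1.448.
Geometric-mean thresholds: Red (min 1), Blue √(1·2)=1.414, Green √(42·43)=42.497, Gold (min 1), Silver (min 1), Violet √(1·2)=1.414, Amber √(1·2)=1.414.
Each quota rounded against its threshold gives Red 1, Blue 2, Green 43, Gold 1, Silver 1, Violet 2, Amber 2 (total 52).

Red 1; Blue 2; Green 43; Gold 1; Silver 1; Violet 2; Amber 2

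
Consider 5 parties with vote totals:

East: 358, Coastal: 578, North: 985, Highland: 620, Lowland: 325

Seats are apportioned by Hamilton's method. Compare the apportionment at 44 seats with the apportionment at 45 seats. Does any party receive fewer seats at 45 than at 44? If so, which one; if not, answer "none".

At 44 seats: East 5, Coastal 9, North 15, Highland 10, Lowland 5.
At 45 seats: East 6, Coastal 9, North 15, Highland 10, Lowland 5.
No party's allocation decreased.

none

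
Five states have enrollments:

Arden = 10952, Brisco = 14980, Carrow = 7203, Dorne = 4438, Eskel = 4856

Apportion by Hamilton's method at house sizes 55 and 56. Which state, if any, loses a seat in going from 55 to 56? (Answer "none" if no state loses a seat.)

At 55 seats: Arden 14, Brisco 20, Carrow 9, Dorne 6, Eskel 6.
At 56 seats: Arden 14, Brisco 20, Carrow 10, Dorne 6, Eskel 6.
No state's allocation decreased.

none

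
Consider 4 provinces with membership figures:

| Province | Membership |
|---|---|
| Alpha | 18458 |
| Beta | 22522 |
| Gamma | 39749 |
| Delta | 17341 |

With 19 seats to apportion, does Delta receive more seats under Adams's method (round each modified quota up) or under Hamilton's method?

Adams

Adams: Alpha 4, Beta 4, Gamma 7, Delta 4.
Hamilton: Alpha 4, Beta 4, Gamma 8, Delta 3.
Delta gets 4 under Adams and 3 under Hamilton.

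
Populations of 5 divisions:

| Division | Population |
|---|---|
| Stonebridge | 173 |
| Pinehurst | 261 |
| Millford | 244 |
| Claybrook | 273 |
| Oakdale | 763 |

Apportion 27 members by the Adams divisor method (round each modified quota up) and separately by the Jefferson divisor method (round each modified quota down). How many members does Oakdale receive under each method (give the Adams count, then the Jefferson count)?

Adams: Stonebridge 3, Pinehurst 4, Millford 4, Claybrook 4, Oakdale 12.
Jefferson: Stonebridge 2, Pinehurst 4, Millford 4, Claybrook 4, Oakdale 13.
Oakdale gets 12 under Adams and 13 under Jefferson.

12 and 13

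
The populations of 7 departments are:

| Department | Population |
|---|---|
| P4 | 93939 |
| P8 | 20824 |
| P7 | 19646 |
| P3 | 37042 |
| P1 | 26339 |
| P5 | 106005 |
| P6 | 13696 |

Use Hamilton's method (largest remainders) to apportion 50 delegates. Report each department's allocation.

P4 15, P8 3, P7 3, P3 6, P1 4, P5 17, P6 2

Standard divisor: 317491 ÷ 50 ≈ 6349.82.
Standard quotas: P4 14.7940, P8 3.2795, P7 3.0939, P3 5.8336, P1 4.1480, P5 16.6942, P6 2.1569.
Lower quotas: P4 14, P8 3, P7 3, P3 5, P1 4, P5 16, P6 2 (sum 47, leaving 3 seats).
Remainders in descending order: P3 0.8336, P4 0.7940, P5 0.6942, P8 0.2795, P6 0.1569, P1 0.1480, P7 0.0939.
The surplus seats go to P3, P4, P5.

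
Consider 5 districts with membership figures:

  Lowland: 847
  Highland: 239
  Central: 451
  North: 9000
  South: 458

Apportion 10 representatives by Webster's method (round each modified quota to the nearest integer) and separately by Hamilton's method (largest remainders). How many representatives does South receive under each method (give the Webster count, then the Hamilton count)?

Webster: Lowland 1, Highland 0, Central 0, North 9, South 0.
Hamilton: Lowland 1, Highland 0, Central 0, North 8, South 1.
South gets 0 under Webster and 1 under Hamilton.

0 and 1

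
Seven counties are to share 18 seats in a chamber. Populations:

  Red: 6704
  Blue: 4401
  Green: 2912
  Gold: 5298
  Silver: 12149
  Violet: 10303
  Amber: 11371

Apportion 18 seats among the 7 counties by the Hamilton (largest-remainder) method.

Red: 2, Blue: 2, Green: 1, Gold: 2, Silver: 4, Violet: 3, Amber: 4

Standard divisor: 53138 ÷ 18 ≈ 2952.111.
Standard quotas: Red 2.2709, Blue 1.4908, Green 0.9864, Gold 1.7946, Silver 4.1154, Violet 3.4900, Amber 3.8518.
Lower quotas: Red 2, Blue 1, Green 0, Gold 1, Silver 4, Violet 3, Amber 3 (sum 14, leaving 4 seats).
Remainders in descending order: Green 0.9864, Amber 0.8518, Gold 0.7946, Blue 0.4908, Violet 0.4900, Red 0.2709, Silver 0.1154.
The surplus seats go to Green, Amber, Gold, Blue.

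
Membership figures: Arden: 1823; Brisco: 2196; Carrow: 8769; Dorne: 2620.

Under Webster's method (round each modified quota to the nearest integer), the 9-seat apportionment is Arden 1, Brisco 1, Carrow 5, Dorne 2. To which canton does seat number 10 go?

Carrow

Priority for the next seat is population ÷ (current seats + 0.5).
Priorities: Arden 1215.333, Brisco 1464.000, Carrow 1594.364, Dorne 1048.000.
Highest priority: Carrow.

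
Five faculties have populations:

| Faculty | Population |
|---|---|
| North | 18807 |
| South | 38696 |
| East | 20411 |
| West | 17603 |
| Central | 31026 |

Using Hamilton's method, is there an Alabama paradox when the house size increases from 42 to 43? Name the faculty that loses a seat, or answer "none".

At 42 seats: North 6, South 13, East 7, West 6, Central 10.
At 43 seats: North 6, South 13, East 7, West 6, Central 11.
No faculty's allocation decreased.

none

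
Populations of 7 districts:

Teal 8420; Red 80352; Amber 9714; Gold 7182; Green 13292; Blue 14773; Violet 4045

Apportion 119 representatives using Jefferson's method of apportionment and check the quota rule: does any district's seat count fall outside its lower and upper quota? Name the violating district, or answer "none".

Standard quotas: Teal 7.272, Red 69.401, Amber 8.390, Gold 6.203, Green 11.480, Blue 12.760, Violet 3.494.
Jefferson allocation: Teal 7, Red 71, Amber 8, Gold 6, Green 11, Blue 13, Violet 3.
Red has quota 69.401 (lower 69, upper 70) but receives 71 — outside the quota interval.

Red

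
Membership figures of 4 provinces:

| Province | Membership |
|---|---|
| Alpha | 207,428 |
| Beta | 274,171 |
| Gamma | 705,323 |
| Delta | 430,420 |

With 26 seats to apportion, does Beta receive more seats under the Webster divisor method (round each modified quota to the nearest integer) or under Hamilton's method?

Webster: Alpha 3, Beta 4, Gamma 12, Delta 7.
Hamilton: Alpha 3, Beta 5, Gamma 11, Delta 7.
Beta gets 4 under Webster and 5 under Hamilton.

Hamilton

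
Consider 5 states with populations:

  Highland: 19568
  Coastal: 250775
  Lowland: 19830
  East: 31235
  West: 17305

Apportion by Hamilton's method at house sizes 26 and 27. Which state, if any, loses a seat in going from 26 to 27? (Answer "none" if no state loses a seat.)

At 26 seats: Highland 2, Coastal 19, Lowland 2, East 2, West 1.
At 27 seats: Highland 2, Coastal 20, Lowland 2, East 2, West 1.
No state's allocation decreased.

none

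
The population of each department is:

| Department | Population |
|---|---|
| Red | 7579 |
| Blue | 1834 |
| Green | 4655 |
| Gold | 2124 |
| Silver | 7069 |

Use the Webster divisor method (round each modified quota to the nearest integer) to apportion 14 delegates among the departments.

Standard divisor 23261/14 ≈ 1661.5; standard quotas: Red 4.562, Blue 1.104, Green 2.802, Gold 1.278, Silver 4.255.
Rounding to the nearest integer gives Red 5, Blue 1, Green 3, Gold 1, Silver 4 — total 14, matching the house size, so no adjustment is needed.

Red: 5; Blue: 1; Green: 3; Gold: 1; Silver: 4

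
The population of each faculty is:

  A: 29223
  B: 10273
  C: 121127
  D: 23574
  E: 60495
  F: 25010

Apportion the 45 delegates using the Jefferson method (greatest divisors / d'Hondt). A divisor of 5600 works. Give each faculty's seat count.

A: 5, B: 1, C: 21, D: 4, E: 10, F: 4

With modified divisor 5600: modified quotas A 5.218, B 1.834, C 21.630, D 4.210, E 10.803, F 4.466.
Rounding down: A 5, B 1, C 21, D 4, E 10, F 4 (total 45).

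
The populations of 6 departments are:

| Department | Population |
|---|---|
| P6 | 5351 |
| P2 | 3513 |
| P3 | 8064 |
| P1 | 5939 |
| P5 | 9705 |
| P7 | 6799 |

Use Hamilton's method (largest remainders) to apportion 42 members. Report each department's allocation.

P6=6, P2=4, P3=9, P1=6, P5=10, P7=7

The standard divisor is 39371/42 ≈ 937.405.
Standard quotas: P6 5.7083, P2 3.7476, P3 8.6025, P1 6.3356, P5 10.3531, P7 7.2530.
Lower quotas: P6 5, P2 3, P3 8, P1 6, P5 10, P7 7 (sum 39, leaving 3 seats).
Remainders in descending order: P2 0.7476, P6 0.7083, P3 0.6025, P5 0.3531, P1 0.3356, P7 0.2530.
Largest remainders: P2, P6, P3 receive the extra seats.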